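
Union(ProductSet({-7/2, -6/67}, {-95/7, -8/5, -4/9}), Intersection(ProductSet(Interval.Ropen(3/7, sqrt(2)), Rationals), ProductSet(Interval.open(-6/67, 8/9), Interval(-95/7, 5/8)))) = Union(ProductSet({-7/2, -6/67}, {-95/7, -8/5, -4/9}), ProductSet(Interval.Ropen(3/7, 8/9), Intersection(Interval(-95/7, 5/8), Rationals)))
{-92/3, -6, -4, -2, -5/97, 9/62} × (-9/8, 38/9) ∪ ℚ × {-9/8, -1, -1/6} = (ℚ × {-9/8, -1, -1/6}) ∪ ({-92/3, -6, -4, -2, -5/97, 9/62} × (-9/8, 38/9))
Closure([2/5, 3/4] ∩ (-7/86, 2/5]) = {2/5}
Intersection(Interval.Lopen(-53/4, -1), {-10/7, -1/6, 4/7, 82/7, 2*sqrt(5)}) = {-10/7}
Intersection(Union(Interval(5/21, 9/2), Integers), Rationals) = Union(Integers, Intersection(Interval(5/21, 9/2), Rationals))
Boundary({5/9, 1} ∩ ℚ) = {5/9, 1}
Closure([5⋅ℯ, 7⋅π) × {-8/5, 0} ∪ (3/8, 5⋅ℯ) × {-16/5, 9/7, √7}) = ([5⋅ℯ, 7⋅π] × {-8/5, 0}) ∪ ([3/8, 5⋅ℯ] × {-16/5, 9/7, √7})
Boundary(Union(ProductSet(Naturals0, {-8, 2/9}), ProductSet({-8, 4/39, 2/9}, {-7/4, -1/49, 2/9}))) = Union(ProductSet({-8, 4/39, 2/9}, {-7/4, -1/49, 2/9}), ProductSet(Naturals0, {-8, 2/9}))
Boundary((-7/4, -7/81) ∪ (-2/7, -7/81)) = {-7/4, -7/81}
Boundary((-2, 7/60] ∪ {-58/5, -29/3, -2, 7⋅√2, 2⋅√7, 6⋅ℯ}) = {-58/5, -29/3, -2, 7/60, 7⋅√2, 2⋅√7, 6⋅ℯ}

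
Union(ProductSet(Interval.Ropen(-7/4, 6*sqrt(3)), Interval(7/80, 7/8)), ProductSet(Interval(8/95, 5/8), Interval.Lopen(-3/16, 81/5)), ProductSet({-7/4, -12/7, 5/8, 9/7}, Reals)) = Union(ProductSet({-7/4, -12/7, 5/8, 9/7}, Reals), ProductSet(Interval.Ropen(-7/4, 6*sqrt(3)), Interval(7/80, 7/8)), ProductSet(Interval(8/95, 5/8), Interval.Lopen(-3/16, 81/5)))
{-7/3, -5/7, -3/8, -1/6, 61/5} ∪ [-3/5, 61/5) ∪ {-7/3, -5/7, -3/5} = {-7/3, -5/7} ∪ [-3/5, 61/5]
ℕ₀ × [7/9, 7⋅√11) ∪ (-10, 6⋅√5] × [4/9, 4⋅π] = (ℕ₀ × [7/9, 7⋅√11)) ∪ ((-10, 6⋅√5] × [4/9, 4⋅π])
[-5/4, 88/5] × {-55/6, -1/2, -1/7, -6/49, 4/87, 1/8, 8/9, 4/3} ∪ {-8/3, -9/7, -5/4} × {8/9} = ({-8/3, -9/7, -5/4} × {8/9}) ∪ ([-5/4, 88/5] × {-55/6, -1/2, -1/7, -6/49, 4/87, 1/8, 8/9, 4/3})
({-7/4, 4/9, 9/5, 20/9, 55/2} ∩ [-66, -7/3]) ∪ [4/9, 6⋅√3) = [4/9, 6⋅√3)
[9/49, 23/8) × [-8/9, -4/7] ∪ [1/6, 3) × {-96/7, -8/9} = ([1/6, 3) × {-96/7, -8/9}) ∪ ([9/49, 23/8) × [-8/9, -4/7])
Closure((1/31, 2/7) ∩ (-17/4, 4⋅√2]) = [1/31, 2/7]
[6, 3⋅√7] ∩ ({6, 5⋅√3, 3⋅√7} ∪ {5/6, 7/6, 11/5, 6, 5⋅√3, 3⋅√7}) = {6, 3⋅√7}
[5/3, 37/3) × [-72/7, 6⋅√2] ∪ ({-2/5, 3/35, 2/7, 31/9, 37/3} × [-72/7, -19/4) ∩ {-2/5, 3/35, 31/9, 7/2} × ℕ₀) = [5/3, 37/3) × [-72/7, 6⋅√2]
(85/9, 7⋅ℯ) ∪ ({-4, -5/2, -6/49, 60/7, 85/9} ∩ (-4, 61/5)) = {-5/2, -6/49, 60/7} ∪ [85/9, 7⋅ℯ)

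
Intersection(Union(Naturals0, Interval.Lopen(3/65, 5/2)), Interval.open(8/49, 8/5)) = Union(Interval.open(8/49, 8/5), Range(1, 2, 1))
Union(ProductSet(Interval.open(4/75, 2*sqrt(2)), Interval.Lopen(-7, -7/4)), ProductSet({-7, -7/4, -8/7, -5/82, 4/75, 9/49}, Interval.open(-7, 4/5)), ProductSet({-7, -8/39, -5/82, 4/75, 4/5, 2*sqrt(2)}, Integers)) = Union(ProductSet({-7, -7/4, -8/7, -5/82, 4/75, 9/49}, Interval.open(-7, 4/5)), ProductSet({-7, -8/39, -5/82, 4/75, 4/5, 2*sqrt(2)}, Integers), ProductSet(Interval.open(4/75, 2*sqrt(2)), Interval.Lopen(-7, -7/4)))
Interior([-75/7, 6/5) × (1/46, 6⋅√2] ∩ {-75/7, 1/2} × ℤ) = ∅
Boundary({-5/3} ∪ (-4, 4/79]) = {-4, 4/79}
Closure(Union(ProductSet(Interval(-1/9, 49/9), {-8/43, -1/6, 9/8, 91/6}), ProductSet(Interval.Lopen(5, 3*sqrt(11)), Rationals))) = Union(ProductSet(Interval(-1/9, 49/9), {-8/43, -1/6, 9/8, 91/6}), ProductSet(Interval(5, 3*sqrt(11)), Reals))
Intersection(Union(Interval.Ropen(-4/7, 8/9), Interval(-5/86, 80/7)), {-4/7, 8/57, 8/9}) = {-4/7, 8/57, 8/9}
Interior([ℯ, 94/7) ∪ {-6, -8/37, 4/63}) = (ℯ, 94/7)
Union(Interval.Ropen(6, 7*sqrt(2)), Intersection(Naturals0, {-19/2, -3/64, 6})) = Interval.Ropen(6, 7*sqrt(2))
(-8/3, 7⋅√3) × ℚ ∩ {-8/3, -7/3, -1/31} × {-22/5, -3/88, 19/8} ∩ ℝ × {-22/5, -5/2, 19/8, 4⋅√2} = {-7/3, -1/31} × {-22/5, 19/8}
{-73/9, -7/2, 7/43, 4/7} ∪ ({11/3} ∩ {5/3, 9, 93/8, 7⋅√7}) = {-73/9, -7/2, 7/43, 4/7}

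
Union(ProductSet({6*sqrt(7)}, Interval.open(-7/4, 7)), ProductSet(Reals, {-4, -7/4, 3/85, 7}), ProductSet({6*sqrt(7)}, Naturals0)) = Union(ProductSet({6*sqrt(7)}, Union(Interval.Lopen(-7/4, 7), Naturals0)), ProductSet(Reals, {-4, -7/4, 3/85, 7}))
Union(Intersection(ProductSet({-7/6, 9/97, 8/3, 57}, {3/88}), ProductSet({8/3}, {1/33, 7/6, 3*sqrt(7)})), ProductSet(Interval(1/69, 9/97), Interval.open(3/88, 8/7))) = ProductSet(Interval(1/69, 9/97), Interval.open(3/88, 8/7))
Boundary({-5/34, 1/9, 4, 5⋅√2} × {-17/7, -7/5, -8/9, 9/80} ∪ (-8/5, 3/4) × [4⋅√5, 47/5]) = ({-8/5, 3/4} × [4⋅√5, 47/5]) ∪ ([-8/5, 3/4] × {47/5, 4⋅√5}) ∪ ({-5/34, 1/9, 4, 5⋅√2} × {-17/7, -7/5, -8/9, 9/80})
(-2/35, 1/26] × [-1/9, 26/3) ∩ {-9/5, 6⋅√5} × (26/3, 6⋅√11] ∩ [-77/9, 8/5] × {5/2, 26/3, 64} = ∅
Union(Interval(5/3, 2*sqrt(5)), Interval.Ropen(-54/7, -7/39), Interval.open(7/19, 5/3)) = Union(Interval.Ropen(-54/7, -7/39), Interval.Lopen(7/19, 2*sqrt(5)))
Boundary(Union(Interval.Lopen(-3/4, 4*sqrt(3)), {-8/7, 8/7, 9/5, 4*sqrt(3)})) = {-8/7, -3/4, 4*sqrt(3)}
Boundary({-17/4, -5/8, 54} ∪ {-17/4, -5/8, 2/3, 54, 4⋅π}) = {-17/4, -5/8, 2/3, 54, 4⋅π}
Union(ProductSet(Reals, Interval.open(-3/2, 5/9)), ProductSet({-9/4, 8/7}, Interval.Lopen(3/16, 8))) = Union(ProductSet({-9/4, 8/7}, Interval.Lopen(3/16, 8)), ProductSet(Reals, Interval.open(-3/2, 5/9)))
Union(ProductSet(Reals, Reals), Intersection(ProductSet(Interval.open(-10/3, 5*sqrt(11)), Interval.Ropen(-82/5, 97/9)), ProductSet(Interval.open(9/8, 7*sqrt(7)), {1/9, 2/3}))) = ProductSet(Reals, Reals)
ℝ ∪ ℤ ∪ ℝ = ℝ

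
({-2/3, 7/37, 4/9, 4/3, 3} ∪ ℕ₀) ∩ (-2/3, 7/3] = {0, 1, 2} ∪ {7/37, 4/9, 4/3}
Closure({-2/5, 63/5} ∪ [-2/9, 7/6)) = {-2/5, 63/5} ∪ [-2/9, 7/6]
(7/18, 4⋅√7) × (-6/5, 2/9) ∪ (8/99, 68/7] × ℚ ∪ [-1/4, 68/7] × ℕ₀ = ([-1/4, 68/7] × ℕ₀) ∪ ((8/99, 68/7] × ℚ) ∪ ((7/18, 4⋅√7) × (-6/5, 2/9))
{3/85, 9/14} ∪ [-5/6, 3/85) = [-5/6, 3/85] ∪ {9/14}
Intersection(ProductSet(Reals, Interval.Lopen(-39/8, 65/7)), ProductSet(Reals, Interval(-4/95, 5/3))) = ProductSet(Reals, Interval(-4/95, 5/3))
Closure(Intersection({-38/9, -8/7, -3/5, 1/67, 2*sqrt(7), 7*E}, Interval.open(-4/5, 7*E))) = {-3/5, 1/67, 2*sqrt(7)}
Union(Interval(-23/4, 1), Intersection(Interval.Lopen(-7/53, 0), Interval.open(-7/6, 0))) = Interval(-23/4, 1)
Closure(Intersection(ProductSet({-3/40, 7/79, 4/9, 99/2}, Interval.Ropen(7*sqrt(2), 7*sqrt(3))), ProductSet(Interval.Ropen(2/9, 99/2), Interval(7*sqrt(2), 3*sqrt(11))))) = ProductSet({4/9}, Interval(7*sqrt(2), 3*sqrt(11)))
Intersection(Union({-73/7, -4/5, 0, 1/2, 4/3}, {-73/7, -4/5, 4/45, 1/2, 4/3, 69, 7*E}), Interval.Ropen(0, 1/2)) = {0, 4/45}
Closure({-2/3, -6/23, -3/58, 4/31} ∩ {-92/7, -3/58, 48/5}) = {-3/58}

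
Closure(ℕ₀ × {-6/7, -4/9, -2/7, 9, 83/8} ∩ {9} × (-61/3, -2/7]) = {9} × {-6/7, -4/9, -2/7}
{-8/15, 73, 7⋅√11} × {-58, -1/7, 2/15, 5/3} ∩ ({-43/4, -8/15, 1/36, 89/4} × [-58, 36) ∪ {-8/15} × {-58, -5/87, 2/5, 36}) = {-8/15} × {-58, -1/7, 2/15, 5/3}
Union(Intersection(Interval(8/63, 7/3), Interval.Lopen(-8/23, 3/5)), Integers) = Union(Integers, Interval(8/63, 3/5))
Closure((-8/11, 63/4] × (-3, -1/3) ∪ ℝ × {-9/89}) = (ℝ × {-9/89}) ∪ ({-8/11, 63/4} × [-3, -1/3]) ∪ ([-8/11, 63/4] × {-3, -1/3}) ∪ ((-8/11, 63/4] × (-3, -1/3))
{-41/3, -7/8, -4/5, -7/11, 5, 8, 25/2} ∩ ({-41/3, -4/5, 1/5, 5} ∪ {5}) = {-41/3, -4/5, 5}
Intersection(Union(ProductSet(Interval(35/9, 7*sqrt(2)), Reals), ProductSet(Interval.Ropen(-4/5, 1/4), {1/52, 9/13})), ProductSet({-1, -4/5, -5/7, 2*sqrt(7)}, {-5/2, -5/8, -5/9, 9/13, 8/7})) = Union(ProductSet({2*sqrt(7)}, {-5/2, -5/8, -5/9, 9/13, 8/7}), ProductSet({-4/5, -5/7}, {9/13}))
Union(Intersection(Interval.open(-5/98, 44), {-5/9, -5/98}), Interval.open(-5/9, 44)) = Interval.open(-5/9, 44)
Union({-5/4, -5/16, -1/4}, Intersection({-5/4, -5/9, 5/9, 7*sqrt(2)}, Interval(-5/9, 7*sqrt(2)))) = {-5/4, -5/9, -5/16, -1/4, 5/9, 7*sqrt(2)}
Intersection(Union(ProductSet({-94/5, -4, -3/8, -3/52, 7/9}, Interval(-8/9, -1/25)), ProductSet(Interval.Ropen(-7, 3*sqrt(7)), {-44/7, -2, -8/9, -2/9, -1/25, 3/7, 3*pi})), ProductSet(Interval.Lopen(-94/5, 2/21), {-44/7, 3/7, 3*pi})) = ProductSet(Interval(-7, 2/21), {-44/7, 3/7, 3*pi})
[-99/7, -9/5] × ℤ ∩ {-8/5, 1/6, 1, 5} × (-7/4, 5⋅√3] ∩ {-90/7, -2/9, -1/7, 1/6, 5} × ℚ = ∅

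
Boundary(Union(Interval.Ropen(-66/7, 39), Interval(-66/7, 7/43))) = {-66/7, 39}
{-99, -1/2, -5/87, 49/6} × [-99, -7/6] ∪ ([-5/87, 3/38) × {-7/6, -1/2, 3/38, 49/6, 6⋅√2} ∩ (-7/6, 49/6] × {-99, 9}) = {-99, -1/2, -5/87, 49/6} × [-99, -7/6]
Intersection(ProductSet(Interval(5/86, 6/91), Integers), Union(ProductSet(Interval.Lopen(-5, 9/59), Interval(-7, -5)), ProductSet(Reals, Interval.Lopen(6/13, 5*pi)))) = ProductSet(Interval(5/86, 6/91), Union(Range(-7, -4, 1), Range(1, 16, 1)))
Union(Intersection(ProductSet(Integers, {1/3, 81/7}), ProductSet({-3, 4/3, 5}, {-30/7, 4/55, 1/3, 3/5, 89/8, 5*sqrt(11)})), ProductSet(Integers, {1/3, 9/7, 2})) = ProductSet(Integers, {1/3, 9/7, 2})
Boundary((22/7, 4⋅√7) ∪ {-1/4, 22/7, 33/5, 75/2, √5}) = {-1/4, 22/7, 75/2, √5, 4⋅√7}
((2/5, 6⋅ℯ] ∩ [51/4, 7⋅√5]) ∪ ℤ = ℤ ∪ [51/4, 7⋅√5]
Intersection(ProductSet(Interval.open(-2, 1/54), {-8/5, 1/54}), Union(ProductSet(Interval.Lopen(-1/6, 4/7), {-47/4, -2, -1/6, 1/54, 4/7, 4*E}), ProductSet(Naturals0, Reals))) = Union(ProductSet(Interval.open(-1/6, 1/54), {1/54}), ProductSet(Range(0, 1, 1), {-8/5, 1/54}))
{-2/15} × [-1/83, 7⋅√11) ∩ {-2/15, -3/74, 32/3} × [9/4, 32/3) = {-2/15} × [9/4, 32/3)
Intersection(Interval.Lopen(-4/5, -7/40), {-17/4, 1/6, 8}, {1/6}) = EmptySet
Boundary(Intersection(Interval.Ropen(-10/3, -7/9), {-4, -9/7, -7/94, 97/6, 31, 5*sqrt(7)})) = {-9/7}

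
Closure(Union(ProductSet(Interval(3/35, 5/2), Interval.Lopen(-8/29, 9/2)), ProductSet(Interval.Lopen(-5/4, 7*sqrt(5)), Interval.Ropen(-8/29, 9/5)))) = Union(ProductSet({-5/4, 7*sqrt(5)}, Interval(-8/29, 9/5)), ProductSet(Interval(-5/4, 7*sqrt(5)), {-8/29}), ProductSet(Interval.Lopen(-5/4, 7*sqrt(5)), Interval.Ropen(-8/29, 9/5)), ProductSet(Interval(3/35, 5/2), Interval(-8/29, 9/2)), ProductSet(Union(Interval(-5/4, 3/35), Interval(5/2, 7*sqrt(5))), {-8/29, 9/5}))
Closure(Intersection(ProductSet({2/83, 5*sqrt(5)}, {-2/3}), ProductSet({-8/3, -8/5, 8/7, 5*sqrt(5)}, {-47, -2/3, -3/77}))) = ProductSet({5*sqrt(5)}, {-2/3})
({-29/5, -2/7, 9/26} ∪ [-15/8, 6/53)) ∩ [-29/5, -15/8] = {-29/5, -15/8}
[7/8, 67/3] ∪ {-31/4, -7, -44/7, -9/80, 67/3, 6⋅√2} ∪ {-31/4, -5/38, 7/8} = {-31/4, -7, -44/7, -5/38, -9/80} ∪ [7/8, 67/3]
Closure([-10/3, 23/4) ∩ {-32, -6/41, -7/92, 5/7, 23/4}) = {-6/41, -7/92, 5/7}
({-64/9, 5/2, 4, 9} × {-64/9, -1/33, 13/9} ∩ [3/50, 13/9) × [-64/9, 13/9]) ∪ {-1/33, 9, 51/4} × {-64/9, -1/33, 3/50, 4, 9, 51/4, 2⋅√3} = {-1/33, 9, 51/4} × {-64/9, -1/33, 3/50, 4, 9, 51/4, 2⋅√3}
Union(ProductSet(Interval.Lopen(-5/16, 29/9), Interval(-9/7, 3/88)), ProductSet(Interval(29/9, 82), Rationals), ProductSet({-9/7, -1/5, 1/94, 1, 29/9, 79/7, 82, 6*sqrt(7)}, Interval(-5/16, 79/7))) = Union(ProductSet({-9/7, -1/5, 1/94, 1, 29/9, 79/7, 82, 6*sqrt(7)}, Interval(-5/16, 79/7)), ProductSet(Interval.Lopen(-5/16, 29/9), Interval(-9/7, 3/88)), ProductSet(Interval(29/9, 82), Rationals))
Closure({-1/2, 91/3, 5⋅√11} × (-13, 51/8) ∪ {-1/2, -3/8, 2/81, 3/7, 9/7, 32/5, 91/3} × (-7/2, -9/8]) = ({-1/2, 91/3, 5⋅√11} × [-13, 51/8]) ∪ ({-1/2, -3/8, 2/81, 3/7, 9/7, 32/5, 91/3} × [-7/2, -9/8])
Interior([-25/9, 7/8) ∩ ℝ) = (-25/9, 7/8)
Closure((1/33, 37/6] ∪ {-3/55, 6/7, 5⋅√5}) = {-3/55, 5⋅√5} ∪ [1/33, 37/6]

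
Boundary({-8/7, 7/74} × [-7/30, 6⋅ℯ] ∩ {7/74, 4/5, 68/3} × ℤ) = {7/74} × {0, 1, …, 16}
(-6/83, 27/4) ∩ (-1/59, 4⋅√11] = (-1/59, 27/4)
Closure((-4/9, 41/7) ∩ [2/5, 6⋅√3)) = [2/5, 41/7]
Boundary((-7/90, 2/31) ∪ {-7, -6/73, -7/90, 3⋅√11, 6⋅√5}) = {-7, -6/73, -7/90, 2/31, 3⋅√11, 6⋅√5}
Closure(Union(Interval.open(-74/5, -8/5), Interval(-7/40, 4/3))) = Union(Interval(-74/5, -8/5), Interval(-7/40, 4/3))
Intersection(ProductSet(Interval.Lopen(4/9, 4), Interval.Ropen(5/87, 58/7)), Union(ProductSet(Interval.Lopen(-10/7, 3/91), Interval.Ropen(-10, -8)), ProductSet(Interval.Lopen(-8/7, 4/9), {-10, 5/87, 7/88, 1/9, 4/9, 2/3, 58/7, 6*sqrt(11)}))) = EmptySet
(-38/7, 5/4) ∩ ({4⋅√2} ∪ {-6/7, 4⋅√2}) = {-6/7}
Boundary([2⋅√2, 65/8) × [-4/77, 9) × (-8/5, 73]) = ((({65/8, 2⋅√2} × [-4/77, 9]) ∪ ([2⋅√2, 65/8] × {-4/77, 9})) × [-8/5, 73]) ∪ ((({65/8, 2⋅√2} × [-4/77, 9]) ∪ ([2⋅√2, 65/8] × {-4/77, 9}) ∪ ([2⋅√2, 65/8) × [-4/77, 9))) × {-8/5, 73})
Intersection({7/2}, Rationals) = {7/2}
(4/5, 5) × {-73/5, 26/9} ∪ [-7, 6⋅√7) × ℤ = ((4/5, 5) × {-73/5, 26/9}) ∪ ([-7, 6⋅√7) × ℤ)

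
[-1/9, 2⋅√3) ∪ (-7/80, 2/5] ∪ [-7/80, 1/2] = [-1/9, 2⋅√3)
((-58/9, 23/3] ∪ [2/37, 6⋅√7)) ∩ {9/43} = {9/43}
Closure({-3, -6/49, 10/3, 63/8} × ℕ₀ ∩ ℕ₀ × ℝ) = ∅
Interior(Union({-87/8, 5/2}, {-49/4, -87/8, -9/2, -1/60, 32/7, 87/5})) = EmptySet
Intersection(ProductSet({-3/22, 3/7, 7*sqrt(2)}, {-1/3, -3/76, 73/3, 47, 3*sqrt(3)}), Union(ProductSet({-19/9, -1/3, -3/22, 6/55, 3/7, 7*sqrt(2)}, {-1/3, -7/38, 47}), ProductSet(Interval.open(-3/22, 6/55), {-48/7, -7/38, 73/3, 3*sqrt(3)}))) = ProductSet({-3/22, 3/7, 7*sqrt(2)}, {-1/3, 47})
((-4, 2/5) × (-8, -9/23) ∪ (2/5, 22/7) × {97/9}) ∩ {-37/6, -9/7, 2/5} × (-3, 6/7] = {-9/7} × (-3, -9/23)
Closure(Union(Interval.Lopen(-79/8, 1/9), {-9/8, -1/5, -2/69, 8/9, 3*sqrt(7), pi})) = Union({8/9, 3*sqrt(7), pi}, Interval(-79/8, 1/9))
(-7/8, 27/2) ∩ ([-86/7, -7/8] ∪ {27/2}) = ∅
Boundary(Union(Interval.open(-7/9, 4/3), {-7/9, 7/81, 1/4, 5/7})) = {-7/9, 4/3}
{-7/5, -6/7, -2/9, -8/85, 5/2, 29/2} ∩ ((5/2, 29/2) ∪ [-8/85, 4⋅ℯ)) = {-8/85, 5/2}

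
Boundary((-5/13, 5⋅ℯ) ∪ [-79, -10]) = {-79, -10, -5/13, 5⋅ℯ}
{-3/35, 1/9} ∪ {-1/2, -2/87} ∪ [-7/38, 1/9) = {-1/2} ∪ [-7/38, 1/9]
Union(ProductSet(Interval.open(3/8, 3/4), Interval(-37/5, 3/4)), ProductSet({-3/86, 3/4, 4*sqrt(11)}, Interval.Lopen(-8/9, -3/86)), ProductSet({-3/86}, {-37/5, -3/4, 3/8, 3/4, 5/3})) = Union(ProductSet({-3/86}, {-37/5, -3/4, 3/8, 3/4, 5/3}), ProductSet({-3/86, 3/4, 4*sqrt(11)}, Interval.Lopen(-8/9, -3/86)), ProductSet(Interval.open(3/8, 3/4), Interval(-37/5, 3/4)))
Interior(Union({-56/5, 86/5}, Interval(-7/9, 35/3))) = Interval.open(-7/9, 35/3)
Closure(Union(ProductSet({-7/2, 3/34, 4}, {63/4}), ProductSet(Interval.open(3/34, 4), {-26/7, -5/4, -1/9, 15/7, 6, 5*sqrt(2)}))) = Union(ProductSet({-7/2, 3/34, 4}, {63/4}), ProductSet(Interval(3/34, 4), {-26/7, -5/4, -1/9, 15/7, 6, 5*sqrt(2)}))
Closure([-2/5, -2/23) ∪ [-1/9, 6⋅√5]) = [-2/5, 6⋅√5]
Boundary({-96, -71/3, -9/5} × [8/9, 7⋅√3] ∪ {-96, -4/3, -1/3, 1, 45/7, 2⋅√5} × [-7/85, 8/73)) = ({-96, -71/3, -9/5} × [8/9, 7⋅√3]) ∪ ({-96, -4/3, -1/3, 1, 45/7, 2⋅√5} × [-7/85, 8/73])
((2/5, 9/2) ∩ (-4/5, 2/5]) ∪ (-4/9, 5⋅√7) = (-4/9, 5⋅√7)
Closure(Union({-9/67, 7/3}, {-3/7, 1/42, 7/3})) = {-3/7, -9/67, 1/42, 7/3}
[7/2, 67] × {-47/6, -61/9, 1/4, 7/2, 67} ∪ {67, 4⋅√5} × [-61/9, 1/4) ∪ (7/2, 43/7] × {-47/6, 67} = ([7/2, 67] × {-47/6, -61/9, 1/4, 7/2, 67}) ∪ ({67, 4⋅√5} × [-61/9, 1/4))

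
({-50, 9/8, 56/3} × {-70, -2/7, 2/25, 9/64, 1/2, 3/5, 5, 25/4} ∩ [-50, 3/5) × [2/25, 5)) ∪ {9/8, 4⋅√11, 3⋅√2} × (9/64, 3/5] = ({-50} × {2/25, 9/64, 1/2, 3/5}) ∪ ({9/8, 4⋅√11, 3⋅√2} × (9/64, 3/5])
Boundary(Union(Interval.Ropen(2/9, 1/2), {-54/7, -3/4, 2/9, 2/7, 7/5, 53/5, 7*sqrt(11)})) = {-54/7, -3/4, 2/9, 1/2, 7/5, 53/5, 7*sqrt(11)}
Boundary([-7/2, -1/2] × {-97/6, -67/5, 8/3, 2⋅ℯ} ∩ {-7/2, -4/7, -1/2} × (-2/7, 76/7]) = {-7/2, -4/7, -1/2} × {8/3, 2⋅ℯ}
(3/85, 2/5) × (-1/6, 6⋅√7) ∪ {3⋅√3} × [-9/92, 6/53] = ({3⋅√3} × [-9/92, 6/53]) ∪ ((3/85, 2/5) × (-1/6, 6⋅√7))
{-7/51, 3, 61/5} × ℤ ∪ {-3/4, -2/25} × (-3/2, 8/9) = ({-7/51, 3, 61/5} × ℤ) ∪ ({-3/4, -2/25} × (-3/2, 8/9))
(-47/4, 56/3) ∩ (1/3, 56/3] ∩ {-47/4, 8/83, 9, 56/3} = {9}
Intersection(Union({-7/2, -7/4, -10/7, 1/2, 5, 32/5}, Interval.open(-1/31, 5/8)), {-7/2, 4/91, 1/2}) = {-7/2, 4/91, 1/2}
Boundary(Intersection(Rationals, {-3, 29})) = {-3, 29}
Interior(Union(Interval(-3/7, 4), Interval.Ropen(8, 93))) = Union(Interval.open(-3/7, 4), Interval.open(8, 93))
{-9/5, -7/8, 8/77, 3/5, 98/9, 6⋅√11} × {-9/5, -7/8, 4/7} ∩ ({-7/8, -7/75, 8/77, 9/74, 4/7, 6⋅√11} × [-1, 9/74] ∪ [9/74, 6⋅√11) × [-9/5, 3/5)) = ({3/5, 98/9} × {-9/5, -7/8, 4/7}) ∪ ({-7/8, 8/77, 6⋅√11} × {-7/8})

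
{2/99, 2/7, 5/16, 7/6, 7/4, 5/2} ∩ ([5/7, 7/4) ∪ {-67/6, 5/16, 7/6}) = {5/16, 7/6}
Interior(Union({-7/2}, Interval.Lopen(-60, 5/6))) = Interval.open(-60, 5/6)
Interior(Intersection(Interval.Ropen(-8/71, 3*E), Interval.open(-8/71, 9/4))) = Interval.open(-8/71, 9/4)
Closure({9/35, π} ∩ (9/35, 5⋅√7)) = {π}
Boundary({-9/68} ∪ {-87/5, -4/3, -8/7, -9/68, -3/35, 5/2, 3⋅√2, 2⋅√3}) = {-87/5, -4/3, -8/7, -9/68, -3/35, 5/2, 3⋅√2, 2⋅√3}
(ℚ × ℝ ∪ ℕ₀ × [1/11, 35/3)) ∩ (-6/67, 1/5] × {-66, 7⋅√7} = (ℚ ∩ (-6/67, 1/5]) × {-66, 7⋅√7}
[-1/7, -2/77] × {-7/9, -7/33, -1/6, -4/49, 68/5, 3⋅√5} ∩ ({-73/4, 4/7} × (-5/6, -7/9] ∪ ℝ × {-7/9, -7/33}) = [-1/7, -2/77] × {-7/9, -7/33}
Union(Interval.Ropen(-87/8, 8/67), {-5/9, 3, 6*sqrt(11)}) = Union({3, 6*sqrt(11)}, Interval.Ropen(-87/8, 8/67))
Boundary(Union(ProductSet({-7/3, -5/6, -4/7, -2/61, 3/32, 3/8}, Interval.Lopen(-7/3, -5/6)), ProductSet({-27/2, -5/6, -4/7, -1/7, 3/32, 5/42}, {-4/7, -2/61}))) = Union(ProductSet({-27/2, -5/6, -4/7, -1/7, 3/32, 5/42}, {-4/7, -2/61}), ProductSet({-7/3, -5/6, -4/7, -2/61, 3/32, 3/8}, Interval(-7/3, -5/6)))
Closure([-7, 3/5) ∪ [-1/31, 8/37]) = [-7, 3/5]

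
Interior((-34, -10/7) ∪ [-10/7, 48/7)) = (-34, 48/7)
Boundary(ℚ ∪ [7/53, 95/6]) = (-∞, 7/53] ∪ [95/6, ∞)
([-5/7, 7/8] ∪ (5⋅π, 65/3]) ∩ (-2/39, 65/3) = (-2/39, 7/8] ∪ (5⋅π, 65/3)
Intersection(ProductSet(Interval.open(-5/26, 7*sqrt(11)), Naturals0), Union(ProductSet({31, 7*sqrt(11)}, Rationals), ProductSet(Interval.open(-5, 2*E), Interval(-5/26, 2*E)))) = ProductSet(Interval.open(-5/26, 2*E), Range(0, 6, 1))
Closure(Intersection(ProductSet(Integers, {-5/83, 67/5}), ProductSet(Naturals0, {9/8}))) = EmptySet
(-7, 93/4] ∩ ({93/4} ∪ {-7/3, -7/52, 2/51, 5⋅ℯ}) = {-7/3, -7/52, 2/51, 93/4, 5⋅ℯ}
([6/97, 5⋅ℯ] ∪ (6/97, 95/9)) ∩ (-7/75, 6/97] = {6/97}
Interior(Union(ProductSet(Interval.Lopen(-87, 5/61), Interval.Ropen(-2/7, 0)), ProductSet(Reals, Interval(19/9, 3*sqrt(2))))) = Union(ProductSet(Interval.open(-87, 5/61), Interval.open(-2/7, 0)), ProductSet(Reals, Interval.open(19/9, 3*sqrt(2))))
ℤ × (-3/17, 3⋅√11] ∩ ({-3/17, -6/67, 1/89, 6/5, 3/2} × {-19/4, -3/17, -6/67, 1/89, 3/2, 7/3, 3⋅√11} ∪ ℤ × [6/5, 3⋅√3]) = ℤ × [6/5, 3⋅√3]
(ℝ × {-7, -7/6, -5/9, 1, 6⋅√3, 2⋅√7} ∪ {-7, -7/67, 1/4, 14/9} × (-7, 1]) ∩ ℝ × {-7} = ℝ × {-7}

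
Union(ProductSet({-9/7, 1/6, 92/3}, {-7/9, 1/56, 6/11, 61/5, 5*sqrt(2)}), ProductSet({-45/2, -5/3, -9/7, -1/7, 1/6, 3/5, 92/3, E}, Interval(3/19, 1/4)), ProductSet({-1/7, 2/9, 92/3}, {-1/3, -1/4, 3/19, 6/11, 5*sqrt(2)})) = Union(ProductSet({-9/7, 1/6, 92/3}, {-7/9, 1/56, 6/11, 61/5, 5*sqrt(2)}), ProductSet({-1/7, 2/9, 92/3}, {-1/3, -1/4, 3/19, 6/11, 5*sqrt(2)}), ProductSet({-45/2, -5/3, -9/7, -1/7, 1/6, 3/5, 92/3, E}, Interval(3/19, 1/4)))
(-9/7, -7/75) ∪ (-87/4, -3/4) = (-87/4, -7/75)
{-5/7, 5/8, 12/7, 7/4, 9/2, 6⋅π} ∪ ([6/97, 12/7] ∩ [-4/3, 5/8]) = {-5/7, 12/7, 7/4, 9/2, 6⋅π} ∪ [6/97, 5/8]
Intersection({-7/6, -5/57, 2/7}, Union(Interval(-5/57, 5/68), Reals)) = {-7/6, -5/57, 2/7}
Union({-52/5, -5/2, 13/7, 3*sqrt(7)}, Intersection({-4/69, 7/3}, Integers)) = {-52/5, -5/2, 13/7, 3*sqrt(7)}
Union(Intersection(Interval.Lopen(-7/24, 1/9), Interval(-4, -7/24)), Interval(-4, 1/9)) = Interval(-4, 1/9)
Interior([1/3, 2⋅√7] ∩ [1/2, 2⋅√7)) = (1/2, 2⋅√7)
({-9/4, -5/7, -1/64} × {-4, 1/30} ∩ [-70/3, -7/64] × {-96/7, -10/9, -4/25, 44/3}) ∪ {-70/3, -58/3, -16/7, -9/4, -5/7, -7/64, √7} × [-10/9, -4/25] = {-70/3, -58/3, -16/7, -9/4, -5/7, -7/64, √7} × [-10/9, -4/25]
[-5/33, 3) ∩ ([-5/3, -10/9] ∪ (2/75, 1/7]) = (2/75, 1/7]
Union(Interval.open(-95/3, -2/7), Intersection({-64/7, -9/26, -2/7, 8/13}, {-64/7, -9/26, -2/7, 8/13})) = Union({8/13}, Interval.Lopen(-95/3, -2/7))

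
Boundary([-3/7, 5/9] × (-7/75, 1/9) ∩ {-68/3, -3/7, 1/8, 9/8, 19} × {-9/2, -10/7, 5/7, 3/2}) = ∅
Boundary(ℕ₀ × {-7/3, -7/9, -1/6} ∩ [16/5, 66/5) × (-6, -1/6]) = {4, 5, …, 13} × {-7/3, -7/9, -1/6}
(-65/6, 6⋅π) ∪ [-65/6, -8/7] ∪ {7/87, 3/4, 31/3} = [-65/6, 6⋅π)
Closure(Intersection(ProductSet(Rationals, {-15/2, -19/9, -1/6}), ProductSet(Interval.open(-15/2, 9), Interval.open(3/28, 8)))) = EmptySet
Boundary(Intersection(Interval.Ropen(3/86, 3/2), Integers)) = Range(1, 2, 1)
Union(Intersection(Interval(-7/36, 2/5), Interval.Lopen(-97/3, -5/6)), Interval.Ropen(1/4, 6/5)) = Interval.Ropen(1/4, 6/5)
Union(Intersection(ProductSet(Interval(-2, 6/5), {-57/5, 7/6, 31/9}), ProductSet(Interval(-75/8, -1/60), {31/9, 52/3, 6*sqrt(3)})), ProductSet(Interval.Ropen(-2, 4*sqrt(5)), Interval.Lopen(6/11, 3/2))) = Union(ProductSet(Interval(-2, -1/60), {31/9}), ProductSet(Interval.Ropen(-2, 4*sqrt(5)), Interval.Lopen(6/11, 3/2)))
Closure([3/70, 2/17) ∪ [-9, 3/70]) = [-9, 2/17]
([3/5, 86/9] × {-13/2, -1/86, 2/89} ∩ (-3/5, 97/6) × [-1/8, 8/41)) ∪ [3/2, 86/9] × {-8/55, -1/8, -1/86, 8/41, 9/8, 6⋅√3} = ([3/5, 86/9] × {-1/86, 2/89}) ∪ ([3/2, 86/9] × {-8/55, -1/8, -1/86, 8/41, 9/8, 6⋅√3})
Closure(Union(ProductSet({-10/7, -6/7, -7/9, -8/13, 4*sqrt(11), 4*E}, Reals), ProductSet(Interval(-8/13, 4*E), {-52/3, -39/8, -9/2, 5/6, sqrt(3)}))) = Union(ProductSet({-10/7, -6/7, -7/9, -8/13, 4*sqrt(11), 4*E}, Reals), ProductSet(Interval(-8/13, 4*E), {-52/3, -39/8, -9/2, 5/6, sqrt(3)}))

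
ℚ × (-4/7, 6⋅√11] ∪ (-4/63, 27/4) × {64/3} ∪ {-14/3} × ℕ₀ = ({-14/3} × ℕ₀) ∪ ((-4/63, 27/4) × {64/3}) ∪ (ℚ × (-4/7, 6⋅√11])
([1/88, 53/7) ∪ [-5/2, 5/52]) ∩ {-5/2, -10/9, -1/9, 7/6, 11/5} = {-5/2, -10/9, -1/9, 7/6, 11/5}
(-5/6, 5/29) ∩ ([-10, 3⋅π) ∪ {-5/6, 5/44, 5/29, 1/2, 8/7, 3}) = (-5/6, 5/29)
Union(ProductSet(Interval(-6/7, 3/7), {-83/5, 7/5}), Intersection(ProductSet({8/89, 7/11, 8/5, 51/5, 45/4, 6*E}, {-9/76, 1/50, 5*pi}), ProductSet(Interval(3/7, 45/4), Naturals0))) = ProductSet(Interval(-6/7, 3/7), {-83/5, 7/5})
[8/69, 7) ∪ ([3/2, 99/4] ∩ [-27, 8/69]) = [8/69, 7)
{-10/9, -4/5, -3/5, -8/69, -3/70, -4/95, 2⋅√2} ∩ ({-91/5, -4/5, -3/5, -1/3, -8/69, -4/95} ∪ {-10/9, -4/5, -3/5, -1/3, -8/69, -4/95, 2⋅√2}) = {-10/9, -4/5, -3/5, -8/69, -4/95, 2⋅√2}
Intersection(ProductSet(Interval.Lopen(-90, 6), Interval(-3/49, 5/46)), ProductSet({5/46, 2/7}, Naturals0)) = ProductSet({5/46, 2/7}, Range(0, 1, 1))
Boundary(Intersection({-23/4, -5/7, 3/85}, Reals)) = {-23/4, -5/7, 3/85}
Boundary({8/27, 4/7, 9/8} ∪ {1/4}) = {1/4, 8/27, 4/7, 9/8}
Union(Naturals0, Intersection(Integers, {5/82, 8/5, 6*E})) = Naturals0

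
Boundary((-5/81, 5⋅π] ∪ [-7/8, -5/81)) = {-7/8, -5/81, 5⋅π}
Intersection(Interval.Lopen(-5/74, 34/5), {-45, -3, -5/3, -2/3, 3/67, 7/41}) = {3/67, 7/41}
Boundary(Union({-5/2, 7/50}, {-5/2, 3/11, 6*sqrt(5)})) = {-5/2, 7/50, 3/11, 6*sqrt(5)}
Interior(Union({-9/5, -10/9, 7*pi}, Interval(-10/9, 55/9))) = Interval.open(-10/9, 55/9)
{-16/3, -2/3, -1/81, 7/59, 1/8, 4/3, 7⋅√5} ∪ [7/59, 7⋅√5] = {-16/3, -2/3, -1/81} ∪ [7/59, 7⋅√5]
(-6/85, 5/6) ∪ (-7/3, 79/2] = (-7/3, 79/2]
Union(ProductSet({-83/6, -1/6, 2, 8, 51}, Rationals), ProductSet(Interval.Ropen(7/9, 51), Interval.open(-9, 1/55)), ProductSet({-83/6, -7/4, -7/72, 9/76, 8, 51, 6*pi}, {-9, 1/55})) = Union(ProductSet({-83/6, -1/6, 2, 8, 51}, Rationals), ProductSet({-83/6, -7/4, -7/72, 9/76, 8, 51, 6*pi}, {-9, 1/55}), ProductSet(Interval.Ropen(7/9, 51), Interval.open(-9, 1/55)))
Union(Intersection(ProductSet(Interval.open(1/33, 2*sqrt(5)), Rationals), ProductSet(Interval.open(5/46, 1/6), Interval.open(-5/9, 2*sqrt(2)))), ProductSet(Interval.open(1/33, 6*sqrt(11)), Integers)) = Union(ProductSet(Interval.open(1/33, 6*sqrt(11)), Integers), ProductSet(Interval.open(5/46, 1/6), Intersection(Interval.open(-5/9, 2*sqrt(2)), Rationals)))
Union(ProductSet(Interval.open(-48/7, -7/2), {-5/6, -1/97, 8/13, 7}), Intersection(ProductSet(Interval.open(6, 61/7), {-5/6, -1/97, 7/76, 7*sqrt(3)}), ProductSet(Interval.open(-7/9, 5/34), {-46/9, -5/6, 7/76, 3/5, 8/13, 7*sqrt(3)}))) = ProductSet(Interval.open(-48/7, -7/2), {-5/6, -1/97, 8/13, 7})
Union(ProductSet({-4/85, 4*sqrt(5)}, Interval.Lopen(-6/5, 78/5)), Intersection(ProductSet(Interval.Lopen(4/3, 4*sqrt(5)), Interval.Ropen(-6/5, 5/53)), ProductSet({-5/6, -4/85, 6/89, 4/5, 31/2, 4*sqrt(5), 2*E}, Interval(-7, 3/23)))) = Union(ProductSet({-4/85, 4*sqrt(5)}, Interval.Lopen(-6/5, 78/5)), ProductSet({4*sqrt(5), 2*E}, Interval.Ropen(-6/5, 5/53)))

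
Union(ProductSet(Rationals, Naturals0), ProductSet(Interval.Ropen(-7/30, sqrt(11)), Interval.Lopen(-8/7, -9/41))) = Union(ProductSet(Interval.Ropen(-7/30, sqrt(11)), Interval.Lopen(-8/7, -9/41)), ProductSet(Rationals, Naturals0))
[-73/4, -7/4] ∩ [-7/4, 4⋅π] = {-7/4}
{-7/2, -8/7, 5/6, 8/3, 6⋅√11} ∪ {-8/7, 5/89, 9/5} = {-7/2, -8/7, 5/89, 5/6, 9/5, 8/3, 6⋅√11}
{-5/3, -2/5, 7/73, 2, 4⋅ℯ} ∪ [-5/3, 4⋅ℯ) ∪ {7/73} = [-5/3, 4⋅ℯ]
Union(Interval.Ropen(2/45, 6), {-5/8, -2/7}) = Union({-5/8, -2/7}, Interval.Ropen(2/45, 6))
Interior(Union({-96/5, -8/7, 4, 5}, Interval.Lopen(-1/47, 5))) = Interval.open(-1/47, 5)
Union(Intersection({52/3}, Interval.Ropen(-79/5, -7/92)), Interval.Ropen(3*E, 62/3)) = Interval.Ropen(3*E, 62/3)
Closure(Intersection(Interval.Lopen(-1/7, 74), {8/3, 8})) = {8/3, 8}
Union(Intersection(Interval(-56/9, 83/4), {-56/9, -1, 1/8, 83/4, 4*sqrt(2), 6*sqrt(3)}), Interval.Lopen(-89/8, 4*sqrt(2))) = Union({83/4, 6*sqrt(3)}, Interval.Lopen(-89/8, 4*sqrt(2)))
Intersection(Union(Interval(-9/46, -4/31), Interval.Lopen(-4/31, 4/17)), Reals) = Interval(-9/46, 4/17)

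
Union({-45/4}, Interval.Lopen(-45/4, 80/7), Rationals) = Union(Interval(-45/4, 80/7), Rationals)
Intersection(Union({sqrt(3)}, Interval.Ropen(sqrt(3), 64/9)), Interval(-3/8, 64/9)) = Interval.Ropen(sqrt(3), 64/9)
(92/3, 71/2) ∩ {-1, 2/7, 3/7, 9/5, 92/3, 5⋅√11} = ∅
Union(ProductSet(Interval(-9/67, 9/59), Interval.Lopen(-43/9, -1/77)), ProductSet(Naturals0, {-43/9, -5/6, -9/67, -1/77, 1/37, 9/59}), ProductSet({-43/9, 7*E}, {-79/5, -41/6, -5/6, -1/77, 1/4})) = Union(ProductSet({-43/9, 7*E}, {-79/5, -41/6, -5/6, -1/77, 1/4}), ProductSet(Interval(-9/67, 9/59), Interval.Lopen(-43/9, -1/77)), ProductSet(Naturals0, {-43/9, -5/6, -9/67, -1/77, 1/37, 9/59}))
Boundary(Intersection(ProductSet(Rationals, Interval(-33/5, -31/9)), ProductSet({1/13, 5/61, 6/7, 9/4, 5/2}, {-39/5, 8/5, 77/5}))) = EmptySet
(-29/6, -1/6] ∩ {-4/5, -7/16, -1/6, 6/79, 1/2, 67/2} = {-4/5, -7/16, -1/6}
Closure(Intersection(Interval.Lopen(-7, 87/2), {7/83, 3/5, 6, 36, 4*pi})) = {7/83, 3/5, 6, 36, 4*pi}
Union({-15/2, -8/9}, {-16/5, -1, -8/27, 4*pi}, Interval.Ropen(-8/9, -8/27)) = Union({-15/2, -16/5, -1, 4*pi}, Interval(-8/9, -8/27))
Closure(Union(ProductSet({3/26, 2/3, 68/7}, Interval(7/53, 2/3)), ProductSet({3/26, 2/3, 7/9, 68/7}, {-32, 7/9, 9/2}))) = Union(ProductSet({3/26, 2/3, 68/7}, Interval(7/53, 2/3)), ProductSet({3/26, 2/3, 7/9, 68/7}, {-32, 7/9, 9/2}))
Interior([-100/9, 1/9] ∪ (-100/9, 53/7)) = (-100/9, 53/7)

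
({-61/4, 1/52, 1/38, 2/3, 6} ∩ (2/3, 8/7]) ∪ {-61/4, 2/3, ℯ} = {-61/4, 2/3, ℯ}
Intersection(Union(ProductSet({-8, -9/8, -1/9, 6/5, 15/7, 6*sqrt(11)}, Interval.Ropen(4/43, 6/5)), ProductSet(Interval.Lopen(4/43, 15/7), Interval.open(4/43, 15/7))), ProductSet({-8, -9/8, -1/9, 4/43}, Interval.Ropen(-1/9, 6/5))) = ProductSet({-8, -9/8, -1/9}, Interval.Ropen(4/43, 6/5))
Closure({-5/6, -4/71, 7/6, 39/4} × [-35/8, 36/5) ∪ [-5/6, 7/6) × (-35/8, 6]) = ([-5/6, 7/6] × {-35/8, 6}) ∪ ({-5/6, -4/71, 7/6, 39/4} × [-35/8, 36/5]) ∪ ([-5/6, 7/6) × (-35/8, 6])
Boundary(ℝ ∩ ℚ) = ℝ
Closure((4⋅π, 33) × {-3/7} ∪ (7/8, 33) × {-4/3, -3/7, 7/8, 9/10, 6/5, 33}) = [7/8, 33] × {-4/3, -3/7, 7/8, 9/10, 6/5, 33}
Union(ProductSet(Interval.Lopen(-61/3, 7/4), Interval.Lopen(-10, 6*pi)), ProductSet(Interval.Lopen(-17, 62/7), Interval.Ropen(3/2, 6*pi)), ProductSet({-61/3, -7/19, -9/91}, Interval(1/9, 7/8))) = Union(ProductSet({-61/3, -7/19, -9/91}, Interval(1/9, 7/8)), ProductSet(Interval.Lopen(-61/3, 7/4), Interval.Lopen(-10, 6*pi)), ProductSet(Interval.Lopen(-17, 62/7), Interval.Ropen(3/2, 6*pi)))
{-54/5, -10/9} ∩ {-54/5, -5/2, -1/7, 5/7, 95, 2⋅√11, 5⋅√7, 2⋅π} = {-54/5}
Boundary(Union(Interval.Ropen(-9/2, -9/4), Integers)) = Union(Complement(Integers, Interval.open(-9/2, -9/4)), {-9/2, -9/4})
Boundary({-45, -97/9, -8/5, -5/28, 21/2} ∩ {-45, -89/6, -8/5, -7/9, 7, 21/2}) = {-45, -8/5, 21/2}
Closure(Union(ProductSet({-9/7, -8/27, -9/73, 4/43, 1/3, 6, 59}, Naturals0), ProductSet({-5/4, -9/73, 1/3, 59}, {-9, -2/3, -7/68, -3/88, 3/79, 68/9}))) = Union(ProductSet({-5/4, -9/73, 1/3, 59}, {-9, -2/3, -7/68, -3/88, 3/79, 68/9}), ProductSet({-9/7, -8/27, -9/73, 4/43, 1/3, 6, 59}, Naturals0))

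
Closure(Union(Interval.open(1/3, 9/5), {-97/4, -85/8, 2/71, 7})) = Union({-97/4, -85/8, 2/71, 7}, Interval(1/3, 9/5))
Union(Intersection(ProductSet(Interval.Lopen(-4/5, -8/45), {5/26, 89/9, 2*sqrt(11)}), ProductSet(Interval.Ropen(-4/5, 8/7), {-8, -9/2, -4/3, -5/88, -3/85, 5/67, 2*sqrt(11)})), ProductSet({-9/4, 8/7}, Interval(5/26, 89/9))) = Union(ProductSet({-9/4, 8/7}, Interval(5/26, 89/9)), ProductSet(Interval.Lopen(-4/5, -8/45), {2*sqrt(11)}))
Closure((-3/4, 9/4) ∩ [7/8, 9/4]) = [7/8, 9/4]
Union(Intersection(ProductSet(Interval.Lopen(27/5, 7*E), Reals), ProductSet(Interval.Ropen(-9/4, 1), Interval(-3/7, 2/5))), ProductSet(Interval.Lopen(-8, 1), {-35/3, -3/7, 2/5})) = ProductSet(Interval.Lopen(-8, 1), {-35/3, -3/7, 2/5})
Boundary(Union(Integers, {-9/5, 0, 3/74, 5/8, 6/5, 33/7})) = Union({-9/5, 3/74, 5/8, 6/5, 33/7}, Integers)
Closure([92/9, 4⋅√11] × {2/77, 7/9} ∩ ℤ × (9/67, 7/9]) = {11, 12, 13} × {7/9}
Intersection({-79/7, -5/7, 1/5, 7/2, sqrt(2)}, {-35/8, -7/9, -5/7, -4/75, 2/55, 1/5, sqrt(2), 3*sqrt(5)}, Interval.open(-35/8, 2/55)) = {-5/7}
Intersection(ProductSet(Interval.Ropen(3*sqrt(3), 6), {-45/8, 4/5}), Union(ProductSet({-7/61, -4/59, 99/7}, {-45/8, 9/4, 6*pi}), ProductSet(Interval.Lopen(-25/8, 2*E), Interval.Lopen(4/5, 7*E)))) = EmptySet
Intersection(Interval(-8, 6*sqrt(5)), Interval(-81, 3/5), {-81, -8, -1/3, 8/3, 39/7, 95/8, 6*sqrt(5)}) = {-8, -1/3}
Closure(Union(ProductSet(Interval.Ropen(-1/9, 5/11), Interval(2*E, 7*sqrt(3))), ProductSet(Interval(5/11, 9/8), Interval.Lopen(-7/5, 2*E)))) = Union(ProductSet(Interval(-1/9, 5/11), Interval(2*E, 7*sqrt(3))), ProductSet(Interval(5/11, 9/8), Interval(-7/5, 2*E)))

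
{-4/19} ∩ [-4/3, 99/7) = {-4/19}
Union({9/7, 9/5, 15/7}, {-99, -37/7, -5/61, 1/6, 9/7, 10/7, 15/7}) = {-99, -37/7, -5/61, 1/6, 9/7, 10/7, 9/5, 15/7}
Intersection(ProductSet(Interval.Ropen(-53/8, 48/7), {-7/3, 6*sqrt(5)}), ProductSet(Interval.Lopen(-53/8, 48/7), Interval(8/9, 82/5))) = ProductSet(Interval.open(-53/8, 48/7), {6*sqrt(5)})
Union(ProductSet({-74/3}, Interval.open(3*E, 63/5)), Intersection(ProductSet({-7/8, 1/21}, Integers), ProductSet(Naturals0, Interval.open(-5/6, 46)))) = ProductSet({-74/3}, Interval.open(3*E, 63/5))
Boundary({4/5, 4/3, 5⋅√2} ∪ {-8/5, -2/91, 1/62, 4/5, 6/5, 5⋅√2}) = {-8/5, -2/91, 1/62, 4/5, 6/5, 4/3, 5⋅√2}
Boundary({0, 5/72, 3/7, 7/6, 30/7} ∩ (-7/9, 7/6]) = {0, 5/72, 3/7, 7/6}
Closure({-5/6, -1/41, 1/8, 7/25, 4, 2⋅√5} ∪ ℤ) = ℤ ∪ {-5/6, -1/41, 1/8, 7/25, 2⋅√5}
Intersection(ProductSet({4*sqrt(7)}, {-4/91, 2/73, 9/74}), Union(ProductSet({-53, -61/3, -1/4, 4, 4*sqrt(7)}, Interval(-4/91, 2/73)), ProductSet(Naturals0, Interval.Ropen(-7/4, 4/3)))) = ProductSet({4*sqrt(7)}, {-4/91, 2/73})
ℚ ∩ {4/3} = {4/3}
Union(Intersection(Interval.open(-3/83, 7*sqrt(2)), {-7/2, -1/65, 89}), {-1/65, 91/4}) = {-1/65, 91/4}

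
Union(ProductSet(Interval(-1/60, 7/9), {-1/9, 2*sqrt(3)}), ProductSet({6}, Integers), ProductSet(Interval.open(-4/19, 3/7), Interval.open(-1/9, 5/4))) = Union(ProductSet({6}, Integers), ProductSet(Interval.open(-4/19, 3/7), Interval.open(-1/9, 5/4)), ProductSet(Interval(-1/60, 7/9), {-1/9, 2*sqrt(3)}))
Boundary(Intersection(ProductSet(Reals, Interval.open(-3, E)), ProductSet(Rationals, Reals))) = ProductSet(Reals, Interval(-3, E))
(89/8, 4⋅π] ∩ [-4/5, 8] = ∅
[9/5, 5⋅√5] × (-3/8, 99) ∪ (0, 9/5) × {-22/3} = ((0, 9/5) × {-22/3}) ∪ ([9/5, 5⋅√5] × (-3/8, 99))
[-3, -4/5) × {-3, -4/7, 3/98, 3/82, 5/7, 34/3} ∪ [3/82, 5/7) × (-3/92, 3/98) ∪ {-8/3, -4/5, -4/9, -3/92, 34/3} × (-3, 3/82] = ([3/82, 5/7) × (-3/92, 3/98)) ∪ ({-8/3, -4/5, -4/9, -3/92, 34/3} × (-3, 3/82]) ∪ ([-3, -4/5) × {-3, -4/7, 3/98, 3/82, 5/7, 34/3})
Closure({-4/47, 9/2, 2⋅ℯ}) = {-4/47, 9/2, 2⋅ℯ}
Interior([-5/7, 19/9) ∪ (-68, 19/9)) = (-68, 19/9)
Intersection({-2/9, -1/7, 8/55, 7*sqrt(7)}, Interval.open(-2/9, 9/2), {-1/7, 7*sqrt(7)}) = {-1/7}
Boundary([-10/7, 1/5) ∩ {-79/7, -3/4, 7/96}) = {-3/4, 7/96}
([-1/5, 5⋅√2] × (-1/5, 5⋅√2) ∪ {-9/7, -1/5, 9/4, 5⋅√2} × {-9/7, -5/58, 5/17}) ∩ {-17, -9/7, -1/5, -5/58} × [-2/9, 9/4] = ({-9/7, -1/5} × {-5/58, 5/17}) ∪ ({-1/5, -5/58} × (-1/5, 9/4])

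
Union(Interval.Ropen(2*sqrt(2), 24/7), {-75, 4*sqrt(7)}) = Union({-75, 4*sqrt(7)}, Interval.Ropen(2*sqrt(2), 24/7))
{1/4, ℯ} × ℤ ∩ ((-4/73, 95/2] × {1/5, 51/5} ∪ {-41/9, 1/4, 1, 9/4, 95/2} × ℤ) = {1/4} × ℤ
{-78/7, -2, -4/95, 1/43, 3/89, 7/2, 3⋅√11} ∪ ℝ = ℝ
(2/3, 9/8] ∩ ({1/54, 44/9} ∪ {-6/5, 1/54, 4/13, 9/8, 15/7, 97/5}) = {9/8}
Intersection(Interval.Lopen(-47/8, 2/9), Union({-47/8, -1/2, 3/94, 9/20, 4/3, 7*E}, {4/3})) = {-1/2, 3/94}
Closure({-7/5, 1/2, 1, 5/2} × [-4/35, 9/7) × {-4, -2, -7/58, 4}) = {-7/5, 1/2, 1, 5/2} × [-4/35, 9/7] × {-4, -2, -7/58, 4}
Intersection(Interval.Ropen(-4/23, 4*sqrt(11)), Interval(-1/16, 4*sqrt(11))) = Interval.Ropen(-1/16, 4*sqrt(11))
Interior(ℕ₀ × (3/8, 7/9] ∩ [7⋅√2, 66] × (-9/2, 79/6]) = ∅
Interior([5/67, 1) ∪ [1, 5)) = (5/67, 5)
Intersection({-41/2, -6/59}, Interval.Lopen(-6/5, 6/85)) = {-6/59}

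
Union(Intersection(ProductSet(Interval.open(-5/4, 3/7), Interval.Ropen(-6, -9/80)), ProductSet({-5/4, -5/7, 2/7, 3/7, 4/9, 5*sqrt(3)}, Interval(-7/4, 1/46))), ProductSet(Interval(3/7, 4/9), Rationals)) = Union(ProductSet({-5/7, 2/7}, Interval.Ropen(-7/4, -9/80)), ProductSet(Interval(3/7, 4/9), Rationals))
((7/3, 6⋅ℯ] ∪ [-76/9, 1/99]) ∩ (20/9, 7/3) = ∅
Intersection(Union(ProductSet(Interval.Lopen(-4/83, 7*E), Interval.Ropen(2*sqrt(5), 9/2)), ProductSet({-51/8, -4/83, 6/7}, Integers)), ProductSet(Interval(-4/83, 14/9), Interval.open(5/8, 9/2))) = Union(ProductSet({-4/83, 6/7}, Range(1, 5, 1)), ProductSet(Interval.Lopen(-4/83, 14/9), Interval.Ropen(2*sqrt(5), 9/2)))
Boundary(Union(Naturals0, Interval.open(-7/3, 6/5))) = Union(Complement(Naturals0, Interval.open(-7/3, 6/5)), {-7/3, 6/5})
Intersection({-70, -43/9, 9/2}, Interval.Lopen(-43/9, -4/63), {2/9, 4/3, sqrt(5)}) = EmptySet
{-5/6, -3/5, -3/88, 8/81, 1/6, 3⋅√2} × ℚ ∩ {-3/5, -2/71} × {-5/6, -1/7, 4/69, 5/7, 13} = {-3/5} × {-5/6, -1/7, 4/69, 5/7, 13}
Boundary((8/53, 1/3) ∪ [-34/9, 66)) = {-34/9, 66}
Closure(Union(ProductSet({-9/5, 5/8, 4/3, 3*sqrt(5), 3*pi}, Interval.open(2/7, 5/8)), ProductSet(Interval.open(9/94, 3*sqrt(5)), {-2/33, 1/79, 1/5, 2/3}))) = Union(ProductSet({-9/5, 5/8, 4/3, 3*sqrt(5), 3*pi}, Interval(2/7, 5/8)), ProductSet(Interval(9/94, 3*sqrt(5)), {-2/33, 1/79, 1/5, 2/3}))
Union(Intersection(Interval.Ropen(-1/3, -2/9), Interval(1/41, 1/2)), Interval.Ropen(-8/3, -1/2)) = Interval.Ropen(-8/3, -1/2)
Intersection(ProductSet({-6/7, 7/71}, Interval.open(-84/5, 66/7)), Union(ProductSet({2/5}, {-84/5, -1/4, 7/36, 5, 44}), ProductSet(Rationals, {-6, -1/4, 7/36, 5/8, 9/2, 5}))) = ProductSet({-6/7, 7/71}, {-6, -1/4, 7/36, 5/8, 9/2, 5})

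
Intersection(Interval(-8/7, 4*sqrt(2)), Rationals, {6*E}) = EmptySet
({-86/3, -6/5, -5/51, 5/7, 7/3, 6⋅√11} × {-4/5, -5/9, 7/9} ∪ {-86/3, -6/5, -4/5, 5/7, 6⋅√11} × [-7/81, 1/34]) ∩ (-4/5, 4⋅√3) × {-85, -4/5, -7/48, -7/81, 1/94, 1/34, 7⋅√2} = ({5/7} × {-7/81, 1/94, 1/34}) ∪ ({-5/51, 5/7, 7/3} × {-4/5})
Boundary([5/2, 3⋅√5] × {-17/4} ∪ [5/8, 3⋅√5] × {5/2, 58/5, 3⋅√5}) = ([5/2, 3⋅√5] × {-17/4}) ∪ ([5/8, 3⋅√5] × {5/2, 58/5, 3⋅√5})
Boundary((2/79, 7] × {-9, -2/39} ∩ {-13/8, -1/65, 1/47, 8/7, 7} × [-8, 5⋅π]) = {8/7, 7} × {-2/39}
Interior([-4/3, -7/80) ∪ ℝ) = (-∞, ∞)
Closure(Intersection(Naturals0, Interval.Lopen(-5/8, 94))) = Range(0, 95, 1)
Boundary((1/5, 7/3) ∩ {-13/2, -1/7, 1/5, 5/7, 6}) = {5/7}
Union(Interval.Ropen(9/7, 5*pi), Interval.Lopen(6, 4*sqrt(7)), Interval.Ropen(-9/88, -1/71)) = Union(Interval.Ropen(-9/88, -1/71), Interval.Ropen(9/7, 5*pi))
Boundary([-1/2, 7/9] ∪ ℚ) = (-∞, -1/2] ∪ [7/9, ∞)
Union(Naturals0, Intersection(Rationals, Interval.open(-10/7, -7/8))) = Union(Intersection(Interval.open(-10/7, -7/8), Rationals), Naturals0)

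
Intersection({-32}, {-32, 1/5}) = {-32}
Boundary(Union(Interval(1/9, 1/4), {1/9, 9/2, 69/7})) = {1/9, 1/4, 9/2, 69/7}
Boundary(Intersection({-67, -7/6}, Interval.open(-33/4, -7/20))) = {-7/6}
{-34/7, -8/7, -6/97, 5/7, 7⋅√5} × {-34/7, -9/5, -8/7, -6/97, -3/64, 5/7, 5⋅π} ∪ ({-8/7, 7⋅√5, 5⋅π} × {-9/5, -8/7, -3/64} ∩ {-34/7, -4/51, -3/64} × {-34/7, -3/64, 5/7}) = {-34/7, -8/7, -6/97, 5/7, 7⋅√5} × {-34/7, -9/5, -8/7, -6/97, -3/64, 5/7, 5⋅π}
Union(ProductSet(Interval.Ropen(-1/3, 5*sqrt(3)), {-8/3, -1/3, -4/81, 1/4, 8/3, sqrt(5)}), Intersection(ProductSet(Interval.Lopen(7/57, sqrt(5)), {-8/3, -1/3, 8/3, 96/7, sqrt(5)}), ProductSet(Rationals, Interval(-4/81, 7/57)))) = ProductSet(Interval.Ropen(-1/3, 5*sqrt(3)), {-8/3, -1/3, -4/81, 1/4, 8/3, sqrt(5)})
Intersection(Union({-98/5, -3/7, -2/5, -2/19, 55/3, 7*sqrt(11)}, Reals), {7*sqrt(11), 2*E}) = {7*sqrt(11), 2*E}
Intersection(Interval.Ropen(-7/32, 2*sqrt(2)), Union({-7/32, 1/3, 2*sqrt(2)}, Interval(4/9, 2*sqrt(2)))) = Union({-7/32, 1/3}, Interval.Ropen(4/9, 2*sqrt(2)))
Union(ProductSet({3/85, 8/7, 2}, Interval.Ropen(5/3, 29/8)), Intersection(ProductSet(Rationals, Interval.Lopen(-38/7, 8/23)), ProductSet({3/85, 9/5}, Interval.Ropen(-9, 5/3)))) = Union(ProductSet({3/85, 9/5}, Interval.Lopen(-38/7, 8/23)), ProductSet({3/85, 8/7, 2}, Interval.Ropen(5/3, 29/8)))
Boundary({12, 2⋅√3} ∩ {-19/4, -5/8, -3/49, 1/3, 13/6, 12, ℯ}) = {12}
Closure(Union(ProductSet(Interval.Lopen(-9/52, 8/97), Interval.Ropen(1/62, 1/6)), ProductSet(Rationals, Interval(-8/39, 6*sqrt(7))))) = Union(ProductSet(Interval.Lopen(-9/52, 8/97), Interval.Ropen(1/62, 1/6)), ProductSet(Reals, Union(Interval(-8/39, 1/62), Interval(1/6, 6*sqrt(7)))), ProductSet(Union(Interval(-oo, -9/52), Interval(8/97, oo), Rationals), Interval(-8/39, 6*sqrt(7))))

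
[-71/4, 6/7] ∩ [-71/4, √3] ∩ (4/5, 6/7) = (4/5, 6/7)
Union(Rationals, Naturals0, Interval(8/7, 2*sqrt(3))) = Union(Interval(8/7, 2*sqrt(3)), Rationals)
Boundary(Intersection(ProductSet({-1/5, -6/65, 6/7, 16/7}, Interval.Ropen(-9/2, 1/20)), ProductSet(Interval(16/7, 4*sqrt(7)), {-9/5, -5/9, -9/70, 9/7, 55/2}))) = ProductSet({16/7}, {-9/5, -5/9, -9/70})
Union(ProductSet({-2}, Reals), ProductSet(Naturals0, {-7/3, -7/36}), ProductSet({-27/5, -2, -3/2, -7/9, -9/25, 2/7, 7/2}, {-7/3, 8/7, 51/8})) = Union(ProductSet({-2}, Reals), ProductSet({-27/5, -2, -3/2, -7/9, -9/25, 2/7, 7/2}, {-7/3, 8/7, 51/8}), ProductSet(Naturals0, {-7/3, -7/36}))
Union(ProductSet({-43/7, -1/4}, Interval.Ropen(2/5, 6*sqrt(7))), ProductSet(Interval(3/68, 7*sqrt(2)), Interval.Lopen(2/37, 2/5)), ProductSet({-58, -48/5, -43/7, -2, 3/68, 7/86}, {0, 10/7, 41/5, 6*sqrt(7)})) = Union(ProductSet({-43/7, -1/4}, Interval.Ropen(2/5, 6*sqrt(7))), ProductSet({-58, -48/5, -43/7, -2, 3/68, 7/86}, {0, 10/7, 41/5, 6*sqrt(7)}), ProductSet(Interval(3/68, 7*sqrt(2)), Interval.Lopen(2/37, 2/5)))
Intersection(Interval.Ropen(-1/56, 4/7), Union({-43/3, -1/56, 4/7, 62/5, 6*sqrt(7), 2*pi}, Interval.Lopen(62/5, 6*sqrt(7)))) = {-1/56}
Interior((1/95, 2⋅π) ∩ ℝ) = (1/95, 2⋅π)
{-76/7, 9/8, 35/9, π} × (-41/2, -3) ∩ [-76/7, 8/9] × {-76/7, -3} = {-76/7} × {-76/7}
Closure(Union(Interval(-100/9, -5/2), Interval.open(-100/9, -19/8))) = Interval(-100/9, -19/8)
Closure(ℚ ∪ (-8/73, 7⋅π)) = ℚ ∪ (-∞, ∞)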